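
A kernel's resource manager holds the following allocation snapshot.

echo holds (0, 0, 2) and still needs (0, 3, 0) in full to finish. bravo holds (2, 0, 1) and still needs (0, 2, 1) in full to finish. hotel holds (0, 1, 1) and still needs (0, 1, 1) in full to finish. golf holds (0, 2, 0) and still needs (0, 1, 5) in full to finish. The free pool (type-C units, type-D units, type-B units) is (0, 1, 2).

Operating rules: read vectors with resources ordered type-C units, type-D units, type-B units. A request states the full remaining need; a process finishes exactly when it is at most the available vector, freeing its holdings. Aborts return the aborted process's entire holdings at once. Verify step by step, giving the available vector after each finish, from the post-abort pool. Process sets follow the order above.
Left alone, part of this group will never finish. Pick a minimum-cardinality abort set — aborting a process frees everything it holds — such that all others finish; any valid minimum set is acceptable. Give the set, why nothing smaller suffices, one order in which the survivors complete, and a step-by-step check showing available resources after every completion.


Minimum abort set: echo.
Key observation: the returned (0, 0, 2) from echo is what brings golf — unrunnable before, under any order — into play at step 2.
Why nothing smaller works: aborting no one leaves the state deadlocked as given.
Survivors finish in the order: hotel, golf, bravo. Step-by-step check (pool after the aborts first):
  pool = (0, 1, 4)
  run hotel (needs (0, 1, 1), free (0, 1, 4)); after release of (0, 1, 1) the pool is (0, 2, 5)
  run golf (needs (0, 1, 5), free (0, 2, 5)); after release of (0, 2, 0) the pool is (0, 4, 5)
  run bravo (needs (0, 2, 1), free (0, 4, 5)); after release of (2, 0, 1) the pool is (2, 4, 6)


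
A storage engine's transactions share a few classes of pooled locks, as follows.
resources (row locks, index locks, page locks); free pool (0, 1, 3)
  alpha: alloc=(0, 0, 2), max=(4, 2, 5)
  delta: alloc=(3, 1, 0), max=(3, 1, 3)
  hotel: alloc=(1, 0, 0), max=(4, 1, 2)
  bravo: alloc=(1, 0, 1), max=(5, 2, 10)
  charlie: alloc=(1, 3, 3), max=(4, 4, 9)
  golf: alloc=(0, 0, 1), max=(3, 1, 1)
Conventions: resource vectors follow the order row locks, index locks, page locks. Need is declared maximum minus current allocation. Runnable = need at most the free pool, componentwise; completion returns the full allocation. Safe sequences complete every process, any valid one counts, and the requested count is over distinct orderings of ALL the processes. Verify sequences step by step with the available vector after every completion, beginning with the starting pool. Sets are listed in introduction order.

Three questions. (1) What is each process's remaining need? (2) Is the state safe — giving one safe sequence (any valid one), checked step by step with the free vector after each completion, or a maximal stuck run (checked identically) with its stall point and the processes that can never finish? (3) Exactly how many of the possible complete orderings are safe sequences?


(1) Need matrix, components ordered row locks, index locks, page locks:
  alpha: (4, 2, 3)
  delta: (0, 0, 3)
  hotel: (3, 1, 2)
  bravo: (4, 2, 9)
  charlie: (3, 1, 6)
  golf: (3, 1, 0)
(2) SAFE, for example via the order delta, golf, hotel, alpha, charlie, bravo.
Key observation: the order's first zero-slack moment is delta ((0, 0, 3) needed, (0, 1, 3) free — a requested resource with nothing to spare).
Check, step by step:
  pool = (0, 1, 3)
  delta: need (0, 0, 3) fits (0, 1, 3); releases (3, 1, 0), pool now (3, 2, 3)
  golf: need (3, 1, 0) fits (3, 2, 3); releases (0, 0, 1), pool now (3, 2, 4)
  hotel: need (3, 1, 2) fits (3, 2, 4); releases (1, 0, 0), pool now (4, 2, 4)
  alpha: need (4, 2, 3) fits (4, 2, 4); releases (0, 0, 2), pool now (4, 2, 6)
  charlie: need (3, 1, 6) fits (4, 2, 6); releases (1, 3, 3), pool now (5, 5, 9)
  bravo: need (4, 2, 9) fits (5, 5, 9); releases (1, 0, 1), pool now (6, 5, 10)
(3) Exactly 3 of the possible complete orderings are safe sequences.


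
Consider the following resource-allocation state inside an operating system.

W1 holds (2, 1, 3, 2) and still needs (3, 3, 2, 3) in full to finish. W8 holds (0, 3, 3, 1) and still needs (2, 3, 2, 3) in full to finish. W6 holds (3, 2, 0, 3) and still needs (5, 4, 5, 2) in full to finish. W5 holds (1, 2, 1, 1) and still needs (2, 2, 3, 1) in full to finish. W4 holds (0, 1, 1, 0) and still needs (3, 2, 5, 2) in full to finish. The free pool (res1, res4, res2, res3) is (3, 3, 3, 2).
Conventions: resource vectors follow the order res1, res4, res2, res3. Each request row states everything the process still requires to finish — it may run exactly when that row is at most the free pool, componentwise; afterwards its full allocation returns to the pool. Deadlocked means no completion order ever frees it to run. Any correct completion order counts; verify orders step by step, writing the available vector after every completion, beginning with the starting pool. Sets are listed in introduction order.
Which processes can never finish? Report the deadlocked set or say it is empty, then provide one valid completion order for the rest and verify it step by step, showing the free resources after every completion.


The deadlocked set is empty.
Key observation: beginning at W5, releases accumulate fast enough that every process eventually fits.
A valid finishing order for the others: W5, W1, W6, W8, W4. Step-by-step check:
  pool = (3, 3, 3, 2)
  run W5 (needs (2, 2, 3, 1), free (3, 3, 3, 2)); after release of (1, 2, 1, 1) the pool is (4, 5, 4, 3)
  run W1 (needs (3, 3, 2, 3), free (4, 5, 4, 3)); after release of (2, 1, 3, 2) the pool is (6, 6, 7, 5)
  run W6 (needs (5, 4, 5, 2), free (6, 6, 7, 5)); after release of (3, 2, 0, 3) the pool is (9, 8, 7, 8)
  run W8 (needs (2, 3, 2, 3), free (9, 8, 7, 8)); after release of (0, 3, 3, 1) the pool is (9, 11, 10, 9)
  run W4 (needs (3, 2, 5, 2), free (9, 11, 10, 9)); after release of (0, 1, 1, 0) the pool is (9, 12, 11, 9)


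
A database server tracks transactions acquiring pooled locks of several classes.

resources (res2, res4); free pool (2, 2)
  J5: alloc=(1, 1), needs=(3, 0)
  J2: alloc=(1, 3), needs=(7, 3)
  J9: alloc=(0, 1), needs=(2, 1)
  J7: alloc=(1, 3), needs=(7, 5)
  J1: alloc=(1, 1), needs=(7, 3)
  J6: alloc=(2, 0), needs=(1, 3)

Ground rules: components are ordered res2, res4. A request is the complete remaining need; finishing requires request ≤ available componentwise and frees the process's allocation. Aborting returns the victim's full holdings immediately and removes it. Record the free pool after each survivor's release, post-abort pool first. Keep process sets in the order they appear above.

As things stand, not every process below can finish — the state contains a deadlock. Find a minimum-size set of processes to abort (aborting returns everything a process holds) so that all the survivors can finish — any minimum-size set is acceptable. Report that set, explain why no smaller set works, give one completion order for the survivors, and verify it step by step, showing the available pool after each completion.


The answer: abort J2 and J1.
Key observation: the returned (2, 4) from J2 and J1 is what brings J7 — unrunnable before, under any order — into play at step 4.
Minimality, checking each single-abort alternative: J5 alone leaves J2 blocked (short on res2); J2 alone leaves J7 blocked (short on res2); J9 alone leaves J2 blocked (short on res2); J7 alone leaves J2 blocked (short on res2); J1 alone leaves J2 blocked (short on res2); J6 alone leaves J2 blocked (short on res2).
The survivors complete as J5, J6, J9, J7. Walking it through (starting from the post-abort pool):
  pool = (4, 6)
  run J5 (needs (3, 0), free (4, 6)); after release of (1, 1) the pool is (5, 7)
  run J6 (needs (1, 3), free (5, 7)); after release of (2, 0) the pool is (7, 7)
  run J9 (needs (2, 1), free (7, 7)); after release of (0, 1) the pool is (7, 8)
  run J7 (needs (7, 5), free (7, 8)); after release of (1, 3) the pool is (8, 11)


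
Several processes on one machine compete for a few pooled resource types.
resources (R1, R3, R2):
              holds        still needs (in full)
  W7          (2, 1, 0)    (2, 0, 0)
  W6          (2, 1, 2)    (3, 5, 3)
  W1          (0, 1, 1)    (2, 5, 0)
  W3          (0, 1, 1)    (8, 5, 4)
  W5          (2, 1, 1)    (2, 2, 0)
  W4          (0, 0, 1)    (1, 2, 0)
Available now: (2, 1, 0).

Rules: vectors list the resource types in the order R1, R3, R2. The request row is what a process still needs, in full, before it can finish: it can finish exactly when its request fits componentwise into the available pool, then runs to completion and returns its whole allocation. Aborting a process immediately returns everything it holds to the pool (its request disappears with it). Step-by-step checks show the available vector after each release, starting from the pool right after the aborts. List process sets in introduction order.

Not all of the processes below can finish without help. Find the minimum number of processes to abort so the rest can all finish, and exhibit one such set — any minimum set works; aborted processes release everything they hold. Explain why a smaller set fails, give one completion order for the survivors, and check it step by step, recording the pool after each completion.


Abort W6 and W1.
Key observation: W3 had no path to completion before; after the abort of W6 and W1 ((2, 2, 3) returned), step 4 is where it fits.
Minimality, checking each single-abort alternative: W7 alone leaves W6 blocked (short on R3 and R2); W6 alone leaves W1 blocked (short on R3); W1 alone leaves W6 blocked (short on R3); W3 alone leaves W6 blocked (short on R3); W5 alone leaves W6 blocked (short on R3 and R2); W4 alone leaves W6 blocked (short on R3 and R2).
The survivors complete as W5, W7, W4, W3. Step-by-step check (starting from the post-abort pool):
  pool = (4, 3, 3)
  W5 needs (2, 2, 0) <= (4, 3, 3) -> finishes; pool += (2, 1, 1) = (6, 4, 4)
  W7 needs (2, 0, 0) <= (6, 4, 4) -> finishes; pool += (2, 1, 0) = (8, 5, 4)
  W4 needs (1, 2, 0) <= (8, 5, 4) -> finishes; pool += (0, 0, 1) = (8, 5, 5)
  W3 needs (8, 5, 4) <= (8, 5, 5) -> finishes; pool += (0, 1, 1) = (8, 6, 6)


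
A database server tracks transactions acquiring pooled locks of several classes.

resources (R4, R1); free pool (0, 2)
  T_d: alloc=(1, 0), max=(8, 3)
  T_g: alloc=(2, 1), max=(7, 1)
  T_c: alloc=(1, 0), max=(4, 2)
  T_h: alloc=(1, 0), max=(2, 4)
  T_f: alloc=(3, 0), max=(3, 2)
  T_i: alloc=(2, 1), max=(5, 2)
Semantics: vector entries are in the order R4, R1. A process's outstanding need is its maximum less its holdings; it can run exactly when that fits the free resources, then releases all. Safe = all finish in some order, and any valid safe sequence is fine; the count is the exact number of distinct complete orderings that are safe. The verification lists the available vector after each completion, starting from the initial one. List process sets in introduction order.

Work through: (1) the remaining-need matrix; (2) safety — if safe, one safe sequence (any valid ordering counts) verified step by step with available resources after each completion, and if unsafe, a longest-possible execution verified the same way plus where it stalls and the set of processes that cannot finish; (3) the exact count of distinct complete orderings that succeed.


(1) Need matrix, components ordered R4, R1:
  T_d: (7, 3)
  T_g: (5, 0)
  T_c: (3, 2)
  T_h: (1, 4)
  T_f: (0, 2)
  T_i: (3, 1)
(2) SAFE — a valid safe sequence is T_f, T_i, T_g, T_c, T_d, T_h.
Key observation: the first exact fit in this order is T_f — it needs (0, 2) with (0, 2) free, meeting a requested resource to the last unit.
Walking it through:
  pool = (0, 2)
  T_f needs (0, 2) <= (0, 2) -> finishes; pool += (3, 0) = (3, 2)
  T_i needs (3, 1) <= (3, 2) -> finishes; pool += (2, 1) = (5, 3)
  T_g needs (5, 0) <= (5, 3) -> finishes; pool += (2, 1) = (7, 4)
  T_c needs (3, 2) <= (7, 4) -> finishes; pool += (1, 0) = (8, 4)
  T_d needs (7, 3) <= (8, 4) -> finishes; pool += (1, 0) = (9, 4)
  T_h needs (1, 4) <= (9, 4) -> finishes; pool += (1, 0) = (10, 4)
(3) The exact count: 10 of the possible complete orderings are safe sequences.


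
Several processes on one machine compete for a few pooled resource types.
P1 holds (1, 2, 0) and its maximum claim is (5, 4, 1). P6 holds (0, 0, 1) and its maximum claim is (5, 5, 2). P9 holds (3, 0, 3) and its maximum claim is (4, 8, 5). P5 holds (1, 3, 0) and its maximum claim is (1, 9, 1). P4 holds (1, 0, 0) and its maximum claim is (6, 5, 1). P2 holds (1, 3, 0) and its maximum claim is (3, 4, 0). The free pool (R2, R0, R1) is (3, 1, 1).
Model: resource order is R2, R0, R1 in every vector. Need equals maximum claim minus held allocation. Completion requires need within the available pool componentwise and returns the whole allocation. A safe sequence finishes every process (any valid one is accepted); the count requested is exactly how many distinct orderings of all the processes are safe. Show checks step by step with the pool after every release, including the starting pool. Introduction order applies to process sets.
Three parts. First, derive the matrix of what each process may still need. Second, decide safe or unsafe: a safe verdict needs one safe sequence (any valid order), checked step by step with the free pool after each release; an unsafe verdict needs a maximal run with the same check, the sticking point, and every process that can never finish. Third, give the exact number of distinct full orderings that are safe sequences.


(1) Need matrix, components ordered R2, R0, R1:
  P1: (4, 2, 1)
  P6: (5, 5, 1)
  P9: (1, 8, 2)
  P5: (0, 6, 1)
  P4: (5, 5, 1)
  P2: (2, 1, 0)
(2) SAFE — a valid safe sequence is P2, P1, P6, P4, P5, P9.
Key observation: the first exact fit in this order is P2 — it needs (2, 1, 0) with (3, 1, 1) free, meeting a requested resource to the last unit.
Step-by-step check:
  pool = (3, 1, 1)
  P2 needs (2, 1, 0) <= (3, 1, 1) -> finishes; pool += (1, 3, 0) = (4, 4, 1)
  P1 needs (4, 2, 1) <= (4, 4, 1) -> finishes; pool += (1, 2, 0) = (5, 6, 1)
  P6 needs (5, 5, 1) <= (5, 6, 1) -> finishes; pool += (0, 0, 1) = (5, 6, 2)
  P4 needs (5, 5, 1) <= (5, 6, 2) -> finishes; pool += (1, 0, 0) = (6, 6, 2)
  P5 needs (0, 6, 1) <= (6, 6, 2) -> finishes; pool += (1, 3, 0) = (7, 9, 2)
  P9 needs (1, 8, 2) <= (7, 9, 2) -> finishes; pool += (3, 0, 3) = (10, 9, 5)
(3) Precisely 8 of the possible complete orderings are safe sequences.


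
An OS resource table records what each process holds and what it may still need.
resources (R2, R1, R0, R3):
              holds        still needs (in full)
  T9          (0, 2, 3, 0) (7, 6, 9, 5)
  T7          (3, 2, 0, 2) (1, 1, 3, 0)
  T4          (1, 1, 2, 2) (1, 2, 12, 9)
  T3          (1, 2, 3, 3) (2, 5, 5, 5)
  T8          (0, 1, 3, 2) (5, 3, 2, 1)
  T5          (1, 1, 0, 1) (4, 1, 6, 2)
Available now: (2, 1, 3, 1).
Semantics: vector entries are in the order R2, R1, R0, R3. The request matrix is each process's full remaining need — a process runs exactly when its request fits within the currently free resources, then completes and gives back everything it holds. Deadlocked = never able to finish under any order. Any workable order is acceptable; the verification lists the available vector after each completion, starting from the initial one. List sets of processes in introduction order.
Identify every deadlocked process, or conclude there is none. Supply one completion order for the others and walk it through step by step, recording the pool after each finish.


No process is deadlocked.
Key observation: T7 fits the free pool immediately, and its release cascades until everyone finishes.
A valid finishing order for the others: T7, T8, T5, T3, T9, T4. Walking it through:
  pool = (2, 1, 3, 1)
  T7: need (1, 1, 3, 0) fits (2, 1, 3, 1); releases (3, 2, 0, 2), pool now (5, 3, 3, 3)
  T8: need (5, 3, 2, 1) fits (5, 3, 3, 3); releases (0, 1, 3, 2), pool now (5, 4, 6, 5)
  T5: need (4, 1, 6, 2) fits (5, 4, 6, 5); releases (1, 1, 0, 1), pool now (6, 5, 6, 6)
  T3: need (2, 5, 5, 5) fits (6, 5, 6, 6); releases (1, 2, 3, 3), pool now (7, 7, 9, 9)
  T9: need (7, 6, 9, 5) fits (7, 7, 9, 9); releases (0, 2, 3, 0), pool now (7, 9, 12, 9)
  T4: need (1, 2, 12, 9) fits (7, 9, 12, 9); releases (1, 1, 2, 2), pool now (8, 10, 14, 11)


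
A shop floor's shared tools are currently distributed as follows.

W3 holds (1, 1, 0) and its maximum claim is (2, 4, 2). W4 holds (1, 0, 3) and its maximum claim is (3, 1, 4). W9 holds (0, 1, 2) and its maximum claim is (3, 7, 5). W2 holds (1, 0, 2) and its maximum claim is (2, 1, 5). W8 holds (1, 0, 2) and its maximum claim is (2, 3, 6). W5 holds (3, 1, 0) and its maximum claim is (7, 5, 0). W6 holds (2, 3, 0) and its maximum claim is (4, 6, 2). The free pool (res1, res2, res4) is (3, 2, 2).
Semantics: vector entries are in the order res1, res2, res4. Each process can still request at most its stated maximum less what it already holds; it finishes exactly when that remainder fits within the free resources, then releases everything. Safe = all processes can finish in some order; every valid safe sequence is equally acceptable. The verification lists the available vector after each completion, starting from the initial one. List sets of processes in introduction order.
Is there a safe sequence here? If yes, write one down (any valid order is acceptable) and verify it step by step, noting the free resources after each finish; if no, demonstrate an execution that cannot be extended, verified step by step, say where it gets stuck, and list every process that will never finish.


The state is UNSAFE.
Key observation: once W4, W2 finish, the pool peaks at (5, 2, 7) — and every remaining process still needs more res2 than that.
The run W4, W2 cannot be extended any further. Verifying each step:
  pool = (3, 2, 2)
  W4 needs (2, 1, 1) <= (3, 2, 2) -> finishes; pool += (1, 0, 3) = (4, 2, 5)
  W2 needs (1, 1, 3) <= (4, 2, 5) -> finishes; pool += (1, 0, 2) = (5, 2, 7)
  W3 still needs (1, 3, 2) but only (5, 2, 7) is free — short on res2
  W9 still needs (3, 6, 3) but only (5, 2, 7) is free — short on res2
  W8 still needs (1, 3, 4) but only (5, 2, 7) is free — short on res2
  W5 still needs (4, 4, 0) but only (5, 2, 7) is free — short on res2
  W6 still needs (2, 3, 2) but only (5, 2, 7) is free — short on res2
Permanently blocked: W3, W9, W8, W5 and W6.


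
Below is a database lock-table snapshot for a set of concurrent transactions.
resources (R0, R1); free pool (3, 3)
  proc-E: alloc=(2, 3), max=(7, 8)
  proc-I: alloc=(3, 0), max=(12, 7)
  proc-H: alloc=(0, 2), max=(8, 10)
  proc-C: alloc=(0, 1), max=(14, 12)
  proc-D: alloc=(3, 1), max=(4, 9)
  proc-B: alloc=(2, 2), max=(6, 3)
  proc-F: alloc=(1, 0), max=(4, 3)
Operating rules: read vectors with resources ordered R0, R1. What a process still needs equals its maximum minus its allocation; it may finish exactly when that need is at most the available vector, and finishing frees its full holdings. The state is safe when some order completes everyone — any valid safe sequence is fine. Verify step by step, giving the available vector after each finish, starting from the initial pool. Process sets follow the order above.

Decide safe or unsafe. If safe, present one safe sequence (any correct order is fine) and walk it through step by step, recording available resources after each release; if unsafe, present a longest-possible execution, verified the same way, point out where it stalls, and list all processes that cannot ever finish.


SAFE. One safe sequence: proc-F, proc-B, proc-E, proc-H, proc-D, proc-I, proc-C.
Key observation: reading the order forward, proc-F is the first process whose need (3, 3) meets the free pool (3, 3) exactly on a resource it requests.
Step-by-step check:
  pool = (3, 3)
  run proc-F (needs (3, 3), free (3, 3)); after release of (1, 0) the pool is (4, 3)
  run proc-B (needs (4, 1), free (4, 3)); after release of (2, 2) the pool is (6, 5)
  run proc-E (needs (5, 5), free (6, 5)); after release of (2, 3) the pool is (8, 8)
  run proc-H (needs (8, 8), free (8, 8)); after release of (0, 2) the pool is (8, 10)
  run proc-D (needs (1, 8), free (8, 10)); after release of (3, 1) the pool is (11, 11)
  run proc-I (needs (9, 7), free (11, 11)); after release of (3, 0) the pool is (14, 11)
  run proc-C (needs (14, 11), free (14, 11)); after release of (0, 1) the pool is (14, 12)


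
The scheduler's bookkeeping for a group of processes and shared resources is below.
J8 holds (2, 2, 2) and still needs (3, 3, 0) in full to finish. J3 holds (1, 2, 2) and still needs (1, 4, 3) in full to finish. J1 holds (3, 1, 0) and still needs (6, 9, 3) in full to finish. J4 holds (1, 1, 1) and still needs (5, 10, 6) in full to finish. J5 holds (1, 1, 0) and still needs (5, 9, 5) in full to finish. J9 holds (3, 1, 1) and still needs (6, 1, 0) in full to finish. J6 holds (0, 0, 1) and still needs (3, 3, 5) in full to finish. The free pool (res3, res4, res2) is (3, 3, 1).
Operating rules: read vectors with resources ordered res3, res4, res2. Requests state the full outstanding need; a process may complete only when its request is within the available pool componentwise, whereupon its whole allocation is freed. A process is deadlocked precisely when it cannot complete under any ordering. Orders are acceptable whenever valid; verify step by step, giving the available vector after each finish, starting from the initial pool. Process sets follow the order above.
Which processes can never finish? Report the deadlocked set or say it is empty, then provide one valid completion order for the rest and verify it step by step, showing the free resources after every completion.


Deadlocked: J1, J4 and J5.
Key observation: once J8, J3, J9, J6 finish, the pool peaks at (9, 8, 7) — and every remaining process still needs more res4 than that.
The rest can finish in the order J8, J3, J9, J6. Verifying each step:
  pool = (3, 3, 1)
  run J8 (needs (3, 3, 0), free (3, 3, 1)); after release of (2, 2, 2) the pool is (5, 5, 3)
  run J3 (needs (1, 4, 3), free (5, 5, 3)); after release of (1, 2, 2) the pool is (6, 7, 5)
  run J9 (needs (6, 1, 0), free (6, 7, 5)); after release of (3, 1, 1) the pool is (9, 8, 6)
  run J6 (needs (3, 3, 5), free (9, 8, 6)); after release of (0, 0, 1) the pool is (9, 8, 7)
The blocked processes can never fit:
  J1 still needs (6, 9, 3) but only (9, 8, 7) is free — short on res4
  J4 still needs (5, 10, 6) but only (9, 8, 7) is free — short on res4
  J5 still needs (5, 9, 5) but only (9, 8, 7) is free — short on res4


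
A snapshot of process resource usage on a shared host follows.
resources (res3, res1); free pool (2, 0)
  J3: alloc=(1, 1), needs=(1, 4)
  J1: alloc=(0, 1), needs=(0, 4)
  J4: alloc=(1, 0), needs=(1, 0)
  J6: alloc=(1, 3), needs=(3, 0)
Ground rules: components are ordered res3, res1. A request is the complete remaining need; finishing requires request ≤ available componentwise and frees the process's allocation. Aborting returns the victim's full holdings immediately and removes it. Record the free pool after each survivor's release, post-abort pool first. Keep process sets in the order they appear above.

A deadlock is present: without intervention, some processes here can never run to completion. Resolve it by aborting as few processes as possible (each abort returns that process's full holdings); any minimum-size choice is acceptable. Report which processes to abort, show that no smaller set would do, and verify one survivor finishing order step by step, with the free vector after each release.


The answer: abort J3.
Key observation: before aborting J3, J1 was permanently blocked — no order could ever run it; afterwards it completes at step 2.
Why nothing smaller works: aborting no one leaves the state deadlocked as given.
One survivor order: J6, J1, J4. Step-by-step check (post-abort pool first):
  pool = (3, 1)
  J6 needs (3, 0) <= (3, 1) -> finishes; pool += (1, 3) = (4, 4)
  J1 needs (0, 4) <= (4, 4) -> finishes; pool += (0, 1) = (4, 5)
  J4 needs (1, 0) <= (4, 5) -> finishes; pool += (1, 0) = (5, 5)


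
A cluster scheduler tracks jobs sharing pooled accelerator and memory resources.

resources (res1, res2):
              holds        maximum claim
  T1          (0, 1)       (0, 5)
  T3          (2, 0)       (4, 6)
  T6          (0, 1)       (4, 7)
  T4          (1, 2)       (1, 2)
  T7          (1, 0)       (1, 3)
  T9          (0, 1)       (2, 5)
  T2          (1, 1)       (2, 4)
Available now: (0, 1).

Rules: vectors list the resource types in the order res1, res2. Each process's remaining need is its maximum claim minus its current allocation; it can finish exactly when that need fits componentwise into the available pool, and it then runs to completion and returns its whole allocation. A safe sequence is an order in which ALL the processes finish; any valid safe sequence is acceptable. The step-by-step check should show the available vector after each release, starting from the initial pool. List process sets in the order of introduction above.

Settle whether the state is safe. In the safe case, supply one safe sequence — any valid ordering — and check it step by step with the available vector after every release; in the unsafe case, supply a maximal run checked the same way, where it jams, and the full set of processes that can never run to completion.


SAFE, for example via the order T4, T2, T1, T7, T9, T3, T6.
Key observation: at T2 the run first touches a limit — (1, 3) against (1, 3), exact on a resource it actually requests.
Step-by-step check:
  pool = (0, 1)
  run T4 (needs (0, 0), free (0, 1)); after release of (1, 2) the pool is (1, 3)
  run T2 (needs (1, 3), free (1, 3)); after release of (1, 1) the pool is (2, 4)
  run T1 (needs (0, 4), free (2, 4)); after release of (0, 1) the pool is (2, 5)
  run T7 (needs (0, 3), free (2, 5)); after release of (1, 0) the pool is (3, 5)
  run T9 (needs (2, 4), free (3, 5)); after release of (0, 1) the pool is (3, 6)
  run T3 (needs (2, 6), free (3, 6)); after release of (2, 0) the pool is (5, 6)
  run T6 (needs (4, 6), free (5, 6)); after release of (0, 1) the pool is (5, 7)


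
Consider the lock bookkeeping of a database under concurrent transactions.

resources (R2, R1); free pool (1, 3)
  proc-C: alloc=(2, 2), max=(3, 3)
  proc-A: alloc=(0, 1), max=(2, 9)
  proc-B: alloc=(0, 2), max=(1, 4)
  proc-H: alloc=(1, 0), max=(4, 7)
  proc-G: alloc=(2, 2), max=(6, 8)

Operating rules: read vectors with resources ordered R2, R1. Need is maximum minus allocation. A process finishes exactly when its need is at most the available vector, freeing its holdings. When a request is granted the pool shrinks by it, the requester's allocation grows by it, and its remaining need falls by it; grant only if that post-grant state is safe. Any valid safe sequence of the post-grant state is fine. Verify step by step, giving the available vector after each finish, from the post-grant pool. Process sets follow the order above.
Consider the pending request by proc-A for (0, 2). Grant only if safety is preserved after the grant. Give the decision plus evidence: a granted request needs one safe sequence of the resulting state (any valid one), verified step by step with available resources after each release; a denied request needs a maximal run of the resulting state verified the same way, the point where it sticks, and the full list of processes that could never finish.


DENY: after the grant no complete ordering would exist.
Key observation: the pool after proc-C, proc-B is (3, 5); every surviving request exceeds it in R1, so progress ends there.
After a pretend grant, a maximal execution: proc-C, proc-B — then nothing else fits. Verifying each step:
  pool = (1, 1)
  run proc-C (needs (1, 1), free (1, 1)); after release of (2, 2) the pool is (3, 3)
  run proc-B (needs (1, 2), free (3, 3)); after release of (0, 2) the pool is (3, 5)
  blocked: proc-A wants (2, 6), pool (3, 5) — not enough R1
  blocked: proc-H wants (3, 7), pool (3, 5) — not enough R1
  blocked: proc-G wants (4, 6), pool (3, 5) — not enough R2 and R1
Processes that could never finish after the grant: proc-A, proc-H and proc-G.


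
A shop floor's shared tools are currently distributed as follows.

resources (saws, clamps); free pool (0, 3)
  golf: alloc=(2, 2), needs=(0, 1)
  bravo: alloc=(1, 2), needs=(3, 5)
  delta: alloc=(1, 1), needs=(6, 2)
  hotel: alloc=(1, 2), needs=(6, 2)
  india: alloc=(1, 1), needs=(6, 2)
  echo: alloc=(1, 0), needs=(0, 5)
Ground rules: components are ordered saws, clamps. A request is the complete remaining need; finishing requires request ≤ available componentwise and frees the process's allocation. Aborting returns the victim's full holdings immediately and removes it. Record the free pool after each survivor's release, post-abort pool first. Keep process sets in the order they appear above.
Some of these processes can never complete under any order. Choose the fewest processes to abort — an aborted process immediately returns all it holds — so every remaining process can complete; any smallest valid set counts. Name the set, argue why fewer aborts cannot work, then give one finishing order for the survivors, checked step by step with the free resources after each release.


Minimum abort set: hotel and india.
Key observation: delta had no path to completion before; after the abort of hotel and india ((2, 3) returned), step 4 is where it fits.
Minimality, checking each single-abort alternative: golf alone leaves delta blocked (short on saws); bravo alone leaves delta blocked (short on saws); delta alone leaves hotel blocked (short on saws); hotel alone leaves delta blocked (short on saws); india alone leaves delta blocked (short on saws); echo alone leaves delta blocked (short on saws).
The survivors complete as golf, echo, bravo, delta. Check, step by step (starting from the post-abort pool):
  pool = (2, 6)
  golf: need (0, 1) fits (2, 6); releases (2, 2), pool now (4, 8)
  echo: need (0, 5) fits (4, 8); releases (1, 0), pool now (5, 8)
  bravo: need (3, 5) fits (5, 8); releases (1, 2), pool now (6, 10)
  delta: need (6, 2) fits (6, 10); releases (1, 1), pool now (7, 11)


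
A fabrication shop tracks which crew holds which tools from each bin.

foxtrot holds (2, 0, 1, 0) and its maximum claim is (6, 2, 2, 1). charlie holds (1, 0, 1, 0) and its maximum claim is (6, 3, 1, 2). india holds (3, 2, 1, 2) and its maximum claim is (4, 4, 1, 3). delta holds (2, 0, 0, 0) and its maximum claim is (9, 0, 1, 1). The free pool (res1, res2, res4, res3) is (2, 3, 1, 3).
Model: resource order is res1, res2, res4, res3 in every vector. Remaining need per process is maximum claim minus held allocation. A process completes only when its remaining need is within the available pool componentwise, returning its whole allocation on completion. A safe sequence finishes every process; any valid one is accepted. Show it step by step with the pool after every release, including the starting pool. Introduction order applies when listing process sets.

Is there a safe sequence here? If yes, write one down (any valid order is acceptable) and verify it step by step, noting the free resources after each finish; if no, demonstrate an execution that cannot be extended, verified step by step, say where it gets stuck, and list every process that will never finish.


SAFE. One safe sequence: india, foxtrot, delta, charlie.
Key observation: at delta the run first touches a limit — (7, 0, 1, 1) against (7, 5, 3, 5), exact on a resource it actually requests.
Step-by-step check:
  pool = (2, 3, 1, 3)
  run india (needs (1, 2, 0, 1), free (2, 3, 1, 3)); after release of (3, 2, 1, 2) the pool is (5, 5, 2, 5)
  run foxtrot (needs (4, 2, 1, 1), free (5, 5, 2, 5)); after release of (2, 0, 1, 0) the pool is (7, 5, 3, 5)
  run delta (needs (7, 0, 1, 1), free (7, 5, 3, 5)); after release of (2, 0, 0, 0) the pool is (9, 5, 3, 5)
  run charlie (needs (5, 3, 0, 2), free (9, 5, 3, 5)); after release of (1, 0, 1, 0) the pool is (10, 5, 4, 5)


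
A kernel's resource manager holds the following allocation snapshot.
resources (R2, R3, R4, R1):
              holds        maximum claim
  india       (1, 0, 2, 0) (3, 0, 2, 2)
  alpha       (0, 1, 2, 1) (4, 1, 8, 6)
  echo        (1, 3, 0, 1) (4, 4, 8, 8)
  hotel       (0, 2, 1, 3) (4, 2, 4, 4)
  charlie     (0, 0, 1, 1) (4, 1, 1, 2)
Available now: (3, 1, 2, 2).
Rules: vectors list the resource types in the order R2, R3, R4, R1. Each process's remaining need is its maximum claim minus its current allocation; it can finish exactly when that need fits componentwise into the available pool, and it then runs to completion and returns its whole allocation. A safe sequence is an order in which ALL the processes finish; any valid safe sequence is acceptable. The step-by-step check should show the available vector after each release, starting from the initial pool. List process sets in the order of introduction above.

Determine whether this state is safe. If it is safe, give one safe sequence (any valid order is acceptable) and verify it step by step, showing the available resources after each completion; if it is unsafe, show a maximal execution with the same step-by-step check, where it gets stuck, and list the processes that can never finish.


SAFE. One safe sequence: india, charlie, hotel, alpha, echo.
Key observation: the first exact fit in this order is india — it needs (2, 0, 0, 2) with (3, 1, 2, 2) free, meeting a requested resource to the last unit.
Check, step by step:
  pool = (3, 1, 2, 2)
  india needs (2, 0, 0, 2) <= (3, 1, 2, 2) -> finishes; pool += (1, 0, 2, 0) = (4, 1, 4, 2)
  charlie needs (4, 1, 0, 1) <= (4, 1, 4, 2) -> finishes; pool += (0, 0, 1, 1) = (4, 1, 5, 3)
  hotel needs (4, 0, 3, 1) <= (4, 1, 5, 3) -> finishes; pool += (0, 2, 1, 3) = (4, 3, 6, 6)
  alpha needs (4, 0, 6, 5) <= (4, 3, 6, 6) -> finishes; pool += (0, 1, 2, 1) = (4, 4, 8, 7)
  echo needs (3, 1, 8, 7) <= (4, 4, 8, 7) -> finishes; pool += (1, 3, 0, 1) = (5, 7, 8, 8)


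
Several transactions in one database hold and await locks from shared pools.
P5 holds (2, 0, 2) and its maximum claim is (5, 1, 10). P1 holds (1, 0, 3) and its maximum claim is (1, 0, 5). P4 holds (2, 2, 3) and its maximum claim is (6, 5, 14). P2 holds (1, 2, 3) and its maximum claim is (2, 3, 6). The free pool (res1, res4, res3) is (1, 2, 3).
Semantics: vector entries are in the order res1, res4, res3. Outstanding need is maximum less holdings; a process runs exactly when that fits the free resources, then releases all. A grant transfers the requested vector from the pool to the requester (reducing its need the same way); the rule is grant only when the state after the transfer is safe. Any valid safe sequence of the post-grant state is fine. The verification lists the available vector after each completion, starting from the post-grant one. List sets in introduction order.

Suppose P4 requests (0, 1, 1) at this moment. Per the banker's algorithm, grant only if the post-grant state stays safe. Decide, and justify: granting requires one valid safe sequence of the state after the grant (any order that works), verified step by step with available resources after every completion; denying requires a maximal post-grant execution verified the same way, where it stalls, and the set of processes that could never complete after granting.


GRANT. The post-grant state is safe; one safe sequence: P1, P2, P5, P4.
Key observation: the grant leaves (1, 1, 2) free — enough for P1, whose release restarts the cascade.
Verifying the post-grant state step by step:
  pool = (1, 1, 2)
  P1 needs (0, 0, 2) <= (1, 1, 2) -> finishes; pool += (1, 0, 3) = (2, 1, 5)
  P2 needs (1, 1, 3) <= (2, 1, 5) -> finishes; pool += (1, 2, 3) = (3, 3, 8)
  P5 needs (3, 1, 8) <= (3, 3, 8) -> finishes; pool += (2, 0, 2) = (5, 3, 10)
  P4 needs (4, 2, 10) <= (5, 3, 10) -> finishes; pool += (2, 3, 4) = (7, 6, 14)


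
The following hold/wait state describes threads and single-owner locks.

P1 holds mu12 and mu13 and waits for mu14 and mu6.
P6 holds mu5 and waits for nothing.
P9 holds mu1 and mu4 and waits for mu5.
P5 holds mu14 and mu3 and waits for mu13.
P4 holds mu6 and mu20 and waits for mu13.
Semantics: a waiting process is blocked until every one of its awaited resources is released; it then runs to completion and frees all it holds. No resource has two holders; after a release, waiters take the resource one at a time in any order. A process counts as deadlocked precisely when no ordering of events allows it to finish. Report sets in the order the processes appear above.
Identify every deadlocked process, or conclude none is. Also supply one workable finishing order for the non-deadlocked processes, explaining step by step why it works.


Deadlocked: P1, P5 and P4.
Key observation: the knot is the closed ring of waits P1 -> P5 -> P1; P4 is caught in further circular waits.
One completion order for the rest: P6, P9.
Verifying each step:
  run P6 (it waits on nothing); releases mu5
  P9: everything it awaited (mu5) is free; runs, freeing mu1 and mu4


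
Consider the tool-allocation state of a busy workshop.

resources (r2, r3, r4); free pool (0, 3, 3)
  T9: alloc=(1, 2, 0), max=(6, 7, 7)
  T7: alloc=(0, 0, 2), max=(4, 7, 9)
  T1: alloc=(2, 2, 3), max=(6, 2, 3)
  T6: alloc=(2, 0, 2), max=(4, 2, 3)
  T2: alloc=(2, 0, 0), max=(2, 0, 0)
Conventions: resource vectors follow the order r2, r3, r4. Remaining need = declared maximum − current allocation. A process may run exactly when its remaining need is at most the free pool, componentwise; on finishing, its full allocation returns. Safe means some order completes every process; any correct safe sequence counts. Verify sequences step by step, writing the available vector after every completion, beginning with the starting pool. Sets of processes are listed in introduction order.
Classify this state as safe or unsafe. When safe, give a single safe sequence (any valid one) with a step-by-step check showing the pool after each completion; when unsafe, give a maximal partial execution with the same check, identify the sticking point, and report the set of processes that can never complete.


SAFE — a valid safe sequence is T2, T6, T1, T9, T7.
Key observation: the first exact fit in this order is T6 — it needs (2, 2, 1) with (2, 3, 3) free, meeting a requested resource to the last unit.
Verifying each step:
  pool = (0, 3, 3)
  T2: need (0, 0, 0) fits (0, 3, 3); releases (2, 0, 0), pool now (2, 3, 3)
  T6: need (2, 2, 1) fits (2, 3, 3); releases (2, 0, 2), pool now (4, 3, 5)
  T1: need (4, 0, 0) fits (4, 3, 5); releases (2, 2, 3), pool now (6, 5, 8)
  T9: need (5, 5, 7) fits (6, 5, 8); releases (1, 2, 0), pool now (7, 7, 8)
  T7: need (4, 7, 7) fits (7, 7, 8); releases (0, 0, 2), pool now (7, 7, 10)


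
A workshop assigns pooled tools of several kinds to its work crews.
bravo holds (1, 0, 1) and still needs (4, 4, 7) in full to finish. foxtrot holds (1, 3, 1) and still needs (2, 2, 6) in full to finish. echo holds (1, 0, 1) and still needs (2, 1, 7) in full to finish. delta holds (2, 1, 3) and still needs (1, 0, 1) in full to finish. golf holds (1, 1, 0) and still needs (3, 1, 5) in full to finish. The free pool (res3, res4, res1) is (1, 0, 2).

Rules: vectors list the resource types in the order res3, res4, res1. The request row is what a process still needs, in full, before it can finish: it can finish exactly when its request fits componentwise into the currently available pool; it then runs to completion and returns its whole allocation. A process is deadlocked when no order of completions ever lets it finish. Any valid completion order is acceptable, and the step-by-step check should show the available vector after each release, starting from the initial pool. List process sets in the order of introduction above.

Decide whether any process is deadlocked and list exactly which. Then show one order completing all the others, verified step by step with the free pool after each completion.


The deadlocked set is bravo, foxtrot and echo.
Key observation: no order helps: past delta, golf, the free pool tops out at (4, 2, 5), below what each blocked process needs in res1.
One completion order for the rest: delta, golf. Step-by-step check:
  pool = (1, 0, 2)
  delta needs (1, 0, 1) <= (1, 0, 2) -> finishes; pool += (2, 1, 3) = (3, 1, 5)
  golf needs (3, 1, 5) <= (3, 1, 5) -> finishes; pool += (1, 1, 0) = (4, 2, 5)
The stuck group stays short no matter what:
  bravo cannot run: need (4, 4, 7) vs free (4, 2, 5) (insufficient res4 and res1)
  foxtrot cannot run: need (2, 2, 6) vs free (4, 2, 5) (insufficient res1)
  echo cannot run: need (2, 1, 7) vs free (4, 2, 5) (insufficient res1)
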